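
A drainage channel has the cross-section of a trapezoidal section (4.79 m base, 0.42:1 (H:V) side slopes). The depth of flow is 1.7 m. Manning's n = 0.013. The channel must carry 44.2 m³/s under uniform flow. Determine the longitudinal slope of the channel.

S = 0.00331

With bottom width b = 4.79 m and side slope z = 0.42: A = (b + zy)y = (4.79 + 0.42×1.7)×1.7 = 9.357 m²; P = b + 2y√(1+z²) = 4.79 + 2×1.7×1.085 = 8.478 m.
Hydraulic radius R = A/P = 9.357/8.478 = 1.104 m.
From Manning's equation, S = [nQ / (1 A R^(2/3))]² = [0.013 × 44.2 / (1 × 9.357 × 1.104^(2/3))]² = 0.00331.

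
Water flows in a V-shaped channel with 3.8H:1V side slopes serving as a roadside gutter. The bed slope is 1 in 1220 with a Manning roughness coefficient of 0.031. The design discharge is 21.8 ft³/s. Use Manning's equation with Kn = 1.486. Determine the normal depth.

Manning's equation rearranged: A R^(2/3) = nQ / (1.486·√S) = 0.031 × 21.8 / (1.486 × √0.0008197) = 15.88.
Trying y = 1.51 ft: A R^(2/3) = 7.025 — low.
Trying y = 2.05 ft: A R^(2/3) = 15.88 — ≈ 15.88.

y_n = 2.05 ft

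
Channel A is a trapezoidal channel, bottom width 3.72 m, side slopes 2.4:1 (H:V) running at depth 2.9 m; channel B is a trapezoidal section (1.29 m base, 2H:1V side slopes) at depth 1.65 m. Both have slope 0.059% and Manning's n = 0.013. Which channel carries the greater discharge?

channel A

Channel A: With bottom width b = 3.72 m and side slope z = 2.4: A = (b + zy)y = (3.72 + 2.4×2.9)×2.9 = 30.97 m²; P = b + 2y√(1+z²) = 3.72 + 2×2.9×2.6 = 18.8 m. Hydraulic radius R = A/P = 30.97/18.8 = 1.647 m. Q_A = (1/0.013)·30.97·1.647^(2/3)·√0.00059 = 80.72 m³/s.
Channel B: With bottom width b = 1.29 m and side slope z = 2: A = (b + zy)y = (1.29 + 2×1.65)×1.65 = 7.573 m²; P = b + 2y√(1+z²) = 1.29 + 2×1.65×2.236 = 8.669 m. Hydraulic radius R = A/P = 7.573/8.669 = 0.8736 m. Q_B = (1/0.013)·7.573·0.8736^(2/3)·√0.00059 = 12.93 m³/s.
Q_A = 80.72 m³/s vs Q_B = 12.93 m³/s, so channel A carries more.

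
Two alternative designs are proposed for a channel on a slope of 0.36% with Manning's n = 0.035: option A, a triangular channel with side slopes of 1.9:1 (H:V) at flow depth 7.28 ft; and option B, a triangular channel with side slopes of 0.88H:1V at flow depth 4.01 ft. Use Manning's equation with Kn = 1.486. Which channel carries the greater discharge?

channel A

Channel A: For a triangular section with side slope z = 1.9: A = zy² = 1.9×7.28² = 100.7 ft²; P = 2y√(1+z²) = 2×7.28×2.147 = 31.26 ft. Hydraulic radius R = A/P = 100.7/31.26 = 3.221 ft. Q_A = (1.486/0.035)·100.7·3.221^(2/3)·√0.0036 = 559.5 ft³/s.
Channel B: For a triangular section with side slope z = 0.88: A = zy² = 0.88×4.01² = 14.15 ft²; P = 2y√(1+z²) = 2×4.01×1.332 = 10.68 ft. Hydraulic radius R = A/P = 14.15/10.68 = 1.325 ft. Q_B = (1.486/0.035)·14.15·1.325^(2/3)·√0.0036 = 43.48 ft³/s.
Q_A = 559.5 ft³/s vs Q_B = 43.48 ft³/s, so channel A carries more.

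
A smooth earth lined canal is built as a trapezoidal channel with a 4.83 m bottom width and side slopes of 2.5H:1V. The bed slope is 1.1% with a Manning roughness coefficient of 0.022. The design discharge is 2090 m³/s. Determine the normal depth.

y_n = 7.5 m

Manning's equation rearranged: A R^(2/3) = nQ / (1·√S) = 0.022 × 2090 / (√0.011) = 438.4.
At y = 9.39 m: A R^(2/3) = 756.1 — high.
At y = 6.04 m: A R^(2/3) = 262.6 — low.
At y = 7.5 m: A R^(2/3) = 439 — close enough.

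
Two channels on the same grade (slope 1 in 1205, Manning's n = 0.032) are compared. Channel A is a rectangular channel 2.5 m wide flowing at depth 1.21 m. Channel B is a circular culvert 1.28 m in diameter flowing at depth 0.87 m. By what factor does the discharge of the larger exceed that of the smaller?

4.51

Channel A: Flow area A = b·y = 2.5 × 1.21 = 3.025 m². Wetted perimeter P = b + 2y = 2.5 + 2×1.21 = 4.92 m. Hydraulic radius R = A/P = 3.025/4.92 = 0.6148 m. Q_A = (1/0.032)·3.025·0.6148^(2/3)·√0.0008299 = 1.969 m³/s.
Channel B: For a circular section of diameter D = 1.28 m at depth y = 0.87 m, the central angle is θ = 2 arccos(1 − 2y/D) = 3.877 rad. Then A = (D²/8)(θ − sin θ) = 0.9313 m² and P = Dθ/2 = 2.481 m. Hydraulic radius R = A/P = 0.9313/2.481 = 0.3754 m. Q_B = (1/0.032)·0.9313·0.3754^(2/3)·√0.0008299 = 0.4363 m³/s.
The larger discharge is 1.969 m³/s and the smaller is 0.4363 m³/s; the ratio is 4.51.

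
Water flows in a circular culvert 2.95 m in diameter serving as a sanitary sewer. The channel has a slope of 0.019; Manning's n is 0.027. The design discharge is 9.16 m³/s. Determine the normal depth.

y_n = 1.15 m

Manning's equation rearranged: A R^(2/3) = nQ / (1·√S) = 0.027 × 9.16 / (√0.019) = 1.794.
Trying y = 0.833 m: A R^(2/3) = 0.9712 — short.
Trying y = 1.25 m: A R^(2/3) = 2.087 — over.
Trying y = 1.15 m: A R^(2/3) = 1.793 — matches.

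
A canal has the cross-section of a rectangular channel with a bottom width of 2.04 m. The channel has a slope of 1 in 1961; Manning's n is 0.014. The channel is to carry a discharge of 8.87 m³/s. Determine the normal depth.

y_n = 3.2 m

Manning's equation rearranged: A R^(2/3) = nQ / (1·√S) = 0.014 × 8.87 / (√0.0005099) = 5.499.
Trying y = 3.78 m: A R^(2/3) = 6.663 — too large.
Trying y = 3.2 m: A R^(2/3) = 5.501 — close enough.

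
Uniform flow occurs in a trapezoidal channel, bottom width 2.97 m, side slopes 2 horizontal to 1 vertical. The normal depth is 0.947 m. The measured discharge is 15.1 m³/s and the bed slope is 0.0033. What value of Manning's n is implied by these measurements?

n = 0.013

With bottom width b = 2.97 m and side slope z = 2: A = (b + zy)y = (2.97 + 2×0.947)×0.947 = 4.606 m²; P = b + 2y√(1+z²) = 2.97 + 2×0.947×2.236 = 7.205 m.
Hydraulic radius R = A/P = 4.606/7.205 = 0.6393 m.
Rearranging Manning's equation: n = (1/Q) A R^(2/3) S^(1/2) = (1/15.1) × 4.606 × 0.6393^(2/3) × √0.0033 = 0.013.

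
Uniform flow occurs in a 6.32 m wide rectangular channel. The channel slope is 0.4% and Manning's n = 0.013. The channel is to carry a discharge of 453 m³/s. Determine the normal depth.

Manning's equation rearranged: A R^(2/3) = nQ / (1·√S) = 0.013 × 453 / (√0.004) = 93.11.
Trying y = 10.4 m: A R^(2/3) = 118.6 — high.
Trying y = 8.45 m: A R^(2/3) = 93.05 — close enough.

y_n = 8.45 m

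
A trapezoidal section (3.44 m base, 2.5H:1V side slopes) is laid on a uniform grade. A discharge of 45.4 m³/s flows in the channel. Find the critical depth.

y_c = 1.75 m

At critical depth, Q² T / (g A³) = 1, i.e. A³/T = Q²/g = 45.4²/9.81 = 210.1.
Trying y = 2.16 m: A³/T = 488.9 — over.
Trying y = 1.37 m: A³/T = 80.85 — short.
Trying y = 1.75 m: A³/T = 209.8 — ≈ 210.1.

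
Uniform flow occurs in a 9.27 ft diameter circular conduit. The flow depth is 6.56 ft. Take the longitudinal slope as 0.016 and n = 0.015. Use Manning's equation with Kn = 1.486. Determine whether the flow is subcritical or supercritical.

For a circular section of diameter D = 9.27 ft at depth y = 6.56 ft, the central angle is θ = 2 arccos(1 − 2y/D) = 3.998 rad. Then A = (D²/8)(θ − sin θ) = 51.06 ft² and P = Dθ/2 = 18.53 ft.
Hydraulic radius R = A/P = 51.06/18.53 = 2.755 ft.
V = (1.486/n) R^(2/3) √S = (1.486/0.015) × 2.755^(2/3) × √0.016 = 24.63 ft/s. Hydraulic depth D_h = A/T = 51.06/8.433 = 6.055 ft.
Froude number Fr = V/√(g·D_h) = 24.63/√(32.2×6.055) = 1.76, which is greater than 1, so the flow is supercritical.

supercritical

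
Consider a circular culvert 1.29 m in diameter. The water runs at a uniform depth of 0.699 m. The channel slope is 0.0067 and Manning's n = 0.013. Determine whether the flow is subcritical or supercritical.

For a circular section of diameter D = 1.29 m at depth y = 0.699 m, the central angle is θ = 2 arccos(1 − 2y/D) = 3.309 rad. Then A = (D²/8)(θ − sin θ) = 0.7231 m² and P = Dθ/2 = 2.134 m.
Hydraulic radius R = A/P = 0.7231/2.134 = 0.3388 m.
V = (1/n) R^(2/3) √S = (1/0.013) × 0.3388^(2/3) × √0.0067 = 3.06 m/s. Hydraulic depth D_h = A/T = 0.7231/1.285 = 0.5625 m.
Froude number Fr = V/√(g·D_h) = 3.06/√(9.81×0.5625) = 1.3, which is greater than 1, so the flow is supercritical.

supercritical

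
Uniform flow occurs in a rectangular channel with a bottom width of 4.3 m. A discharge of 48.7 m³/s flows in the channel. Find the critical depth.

For a rectangular channel, critical depth y_c = (q²/g)^(1/3) where q = Q/b = 48.7/4.3 = 11.33 m²/s.
So y_c = (11.33²/9.81)^(1/3) = 2.36 m.

y_c = 2.36 m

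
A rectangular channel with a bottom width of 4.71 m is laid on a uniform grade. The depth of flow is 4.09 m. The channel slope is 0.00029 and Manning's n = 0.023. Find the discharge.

Q = 18.6 m³/s

Flow area A = b·y = 4.71 × 4.09 = 19.26 m². Wetted perimeter P = b + 2y = 4.71 + 2×4.09 = 12.89 m.
Hydraulic radius R = A/P = 19.26/12.89 = 1.494 m.
Manning's equation: Q = (1/n) A R^(2/3) S^(1/2) = (1/0.023) × 19.26 × 1.494^(2/3) × 0.00029^(1/2) = 18.6 m³/s.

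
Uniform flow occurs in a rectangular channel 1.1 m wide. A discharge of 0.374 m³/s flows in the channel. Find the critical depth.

y_c = 0.228 m

For a rectangular channel, critical depth y_c = (q²/g)^(1/3) where q = Q/b = 0.374/1.1 = 0.34 m²/s.
So y_c = (0.34²/9.81)^(1/3) = 0.228 m.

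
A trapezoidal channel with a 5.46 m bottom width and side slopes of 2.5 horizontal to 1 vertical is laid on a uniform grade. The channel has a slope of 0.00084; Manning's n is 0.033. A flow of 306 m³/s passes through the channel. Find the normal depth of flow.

Manning's equation rearranged: A R^(2/3) = nQ / (1·√S) = 0.033 × 306 / (√0.00084) = 348.4.
Trying y = 8.01 m: A R^(2/3) = 531.5 — over.
Trying y = 6 m: A R^(2/3) = 269.4 — short.
Trying y = 6.7 m: A R^(2/3) = 348.4 — matches.

y_n = 6.7 m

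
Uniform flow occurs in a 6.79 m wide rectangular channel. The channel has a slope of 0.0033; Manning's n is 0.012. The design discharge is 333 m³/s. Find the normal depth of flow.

Manning's equation rearranged: A R^(2/3) = nQ / (1·√S) = 0.012 × 333 / (√0.0033) = 69.56.
Try y = 6.73 m: A R^(2/3) = 78.62 — over.
Try y = 6.09 m: A R^(2/3) = 69.52 — matches.

y_n = 6.09 m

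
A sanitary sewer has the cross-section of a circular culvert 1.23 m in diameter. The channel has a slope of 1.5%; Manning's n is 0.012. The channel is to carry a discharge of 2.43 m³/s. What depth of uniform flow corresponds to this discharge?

Manning's equation rearranged: A R^(2/3) = nQ / (1·√S) = 0.012 × 2.43 / (√0.015) = 0.2381.
Try y = 0.727 m: A R^(2/3) = 0.3554 — high.
Try y = 0.513 m: A R^(2/3) = 0.1968 — low.
Try y = 0.571 m: A R^(2/3) = 0.2382 — matches.

y_n = 0.571 m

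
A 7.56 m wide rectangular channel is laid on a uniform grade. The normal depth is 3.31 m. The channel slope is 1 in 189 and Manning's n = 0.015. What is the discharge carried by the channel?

Q = 177 m³/s

Flow area A = b·y = 7.56 × 3.31 = 25.02 m². Wetted perimeter P = b + 2y = 7.56 + 2×3.31 = 14.18 m.
Hydraulic radius R = A/P = 25.02/14.18 = 1.765 m.
Manning's equation: Q = (1/n) A R^(2/3) S^(1/2) = (1/0.015) × 25.02 × 1.765^(2/3) × 0.005291^(1/2) = 177 m³/s.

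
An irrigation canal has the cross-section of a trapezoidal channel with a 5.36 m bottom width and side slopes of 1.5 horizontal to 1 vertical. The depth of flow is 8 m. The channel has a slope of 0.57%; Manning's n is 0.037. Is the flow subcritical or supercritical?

With bottom width b = 5.36 m and side slope z = 1.5: A = (b + zy)y = (5.36 + 1.5×8)×8 = 138.9 m²; P = b + 2y√(1+z²) = 5.36 + 2×8×1.803 = 34.2 m.
Hydraulic radius R = A/P = 138.9/34.2 = 4.06 m.
V = (1/n) R^(2/3) √S = (1/0.037) × 4.06^(2/3) × √0.0057 = 5.193 m/s. Hydraulic depth D_h = A/T = 138.9/29.36 = 4.73 m.
Froude number Fr = V/√(g·D_h) = 5.193/√(9.81×4.73) = 0.762, which is less than 1, so the flow is subcritical.

subcritical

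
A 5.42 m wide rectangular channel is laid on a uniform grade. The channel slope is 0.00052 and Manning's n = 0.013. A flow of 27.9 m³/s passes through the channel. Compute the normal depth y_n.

y_n = 2.47 m

Manning's equation rearranged: A R^(2/3) = nQ / (1·√S) = 0.013 × 27.9 / (√0.00052) = 15.91.
Trying y = 3.13 m: A R^(2/3) = 21.76 — high.
Trying y = 2.47 m: A R^(2/3) = 15.88 — close enough.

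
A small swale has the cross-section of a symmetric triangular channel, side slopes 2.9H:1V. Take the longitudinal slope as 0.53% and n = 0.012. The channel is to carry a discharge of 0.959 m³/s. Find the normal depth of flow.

Manning's equation rearranged: A R^(2/3) = nQ / (1·√S) = 0.012 × 0.959 / (√0.0053) = 0.1581.
Try y = 0.279 m: A R^(2/3) = 0.05849 — short.
Try y = 0.449 m: A R^(2/3) = 0.208 — over.
Try y = 0.405 m: A R^(2/3) = 0.158 — ≈ 0.1581.

y_n = 0.405 m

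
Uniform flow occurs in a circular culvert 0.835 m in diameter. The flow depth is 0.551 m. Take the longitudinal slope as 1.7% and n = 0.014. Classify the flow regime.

For a circular section of diameter D = 0.835 m at depth y = 0.551 m, the central angle is θ = 2 arccos(1 − 2y/D) = 3.793 rad. Then A = (D²/8)(θ − sin θ) = 0.3833 m² and P = Dθ/2 = 1.583 m.
Hydraulic radius R = A/P = 0.3833/1.583 = 0.2421 m.
V = (1/n) R^(2/3) √S = (1/0.014) × 0.2421^(2/3) × √0.017 = 3.618 m/s. Hydraulic depth D_h = A/T = 0.3833/0.7912 = 0.4845 m.
Froude number Fr = V/√(g·D_h) = 3.618/√(9.81×0.4845) = 1.66, which is greater than 1, so the flow is supercritical.

supercritical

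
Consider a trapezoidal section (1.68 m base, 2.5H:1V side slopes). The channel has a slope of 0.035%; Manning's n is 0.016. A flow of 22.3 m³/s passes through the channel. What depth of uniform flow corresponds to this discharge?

y_n = 2.28 m

Manning's equation rearranged: A R^(2/3) = nQ / (1·√S) = 0.016 × 22.3 / (√0.00035) = 19.07.
Trying y = 2.55 m: A R^(2/3) = 24.88 — high.
Trying y = 1.73 m: A R^(2/3) = 10 — low.
Trying y = 2.28 m: A R^(2/3) = 19.06 — matches.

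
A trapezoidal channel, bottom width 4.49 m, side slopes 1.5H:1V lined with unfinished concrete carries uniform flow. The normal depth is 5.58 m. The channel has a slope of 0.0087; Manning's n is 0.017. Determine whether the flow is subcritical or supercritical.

supercritical

With bottom width b = 4.49 m and side slope z = 1.5: A = (b + zy)y = (4.49 + 1.5×5.58)×5.58 = 71.76 m²; P = b + 2y√(1+z²) = 4.49 + 2×5.58×1.803 = 24.61 m.
Hydraulic radius R = A/P = 71.76/24.61 = 2.916 m.
V = (1/n) R^(2/3) √S = (1/0.017) × 2.916^(2/3) × √0.0087 = 11.2 m/s. Hydraulic depth D_h = A/T = 71.76/21.23 = 3.38 m.
Froude number Fr = V/√(g·D_h) = 11.2/√(9.81×3.38) = 1.94, which is greater than 1, so the flow is supercritical.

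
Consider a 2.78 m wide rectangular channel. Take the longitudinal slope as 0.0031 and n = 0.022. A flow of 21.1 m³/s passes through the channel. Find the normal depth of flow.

y_n = 3.09 m

Manning's equation rearranged: A R^(2/3) = nQ / (1·√S) = 0.022 × 21.1 / (√0.0031) = 8.337.
Trying y = 2.49 m: A R^(2/3) = 6.415 — too small.
Trying y = 3.61 m: A R^(2/3) = 10.06 — too large.
Trying y = 3.09 m: A R^(2/3) = 8.352 — matches.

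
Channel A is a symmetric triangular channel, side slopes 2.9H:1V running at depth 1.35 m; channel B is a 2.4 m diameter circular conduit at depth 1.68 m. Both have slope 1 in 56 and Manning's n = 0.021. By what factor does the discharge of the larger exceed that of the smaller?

1.45

Channel A: For a triangular section with side slope z = 2.9: A = zy² = 2.9×1.35² = 5.285 m²; P = 2y√(1+z²) = 2×1.35×3.068 = 8.282 m. Hydraulic radius R = A/P = 5.285/8.282 = 0.6381 m. Q_A = (1/0.021)·5.285·0.6381^(2/3)·√0.01786 = 24.93 m³/s.
Channel B: For a circular section of diameter D = 2.4 m at depth y = 1.68 m, the central angle is θ = 2 arccos(1 − 2y/D) = 3.965 rad. Then A = (D²/8)(θ − sin θ) = 3.382 m² and P = Dθ/2 = 4.758 m. Hydraulic radius R = A/P = 3.382/4.758 = 0.711 m. Q_B = (1/0.021)·3.382·0.711^(2/3)·√0.01786 = 17.15 m³/s.
The larger discharge is 24.93 m³/s and the smaller is 17.15 m³/s; the ratio is 1.45.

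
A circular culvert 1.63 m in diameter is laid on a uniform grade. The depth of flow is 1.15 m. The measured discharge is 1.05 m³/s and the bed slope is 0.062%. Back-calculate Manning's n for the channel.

n = 0.023

For a circular section of diameter D = 1.63 m at depth y = 1.15 m, the central angle is θ = 2 arccos(1 − 2y/D) = 3.989 rad. Then A = (D²/8)(θ − sin θ) = 1.574 m² and P = Dθ/2 = 3.251 m.
Hydraulic radius R = A/P = 1.574/3.251 = 0.4841 m.
Rearranging Manning's equation: n = (1/Q) A R^(2/3) S^(1/2) = (1/1.05) × 1.574 × 0.4841^(2/3) × √0.00062 = 0.023.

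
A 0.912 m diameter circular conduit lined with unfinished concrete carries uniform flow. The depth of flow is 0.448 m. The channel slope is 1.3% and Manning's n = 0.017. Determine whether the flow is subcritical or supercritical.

supercritical

For a circular section of diameter D = 0.912 m at depth y = 0.448 m, the central angle is θ = 2 arccos(1 − 2y/D) = 3.107 rad. Then A = (D²/8)(θ − sin θ) = 0.3193 m² and P = Dθ/2 = 1.417 m.
Hydraulic radius R = A/P = 0.3193/1.417 = 0.2254 m.
V = (1/n) R^(2/3) √S = (1/0.017) × 0.2254^(2/3) × √0.013 = 2.484 m/s. Hydraulic depth D_h = A/T = 0.3193/0.9119 = 0.3502 m.
Froude number Fr = V/√(g·D_h) = 2.484/√(9.81×0.3502) = 1.34, which is greater than 1, so the flow is supercritical.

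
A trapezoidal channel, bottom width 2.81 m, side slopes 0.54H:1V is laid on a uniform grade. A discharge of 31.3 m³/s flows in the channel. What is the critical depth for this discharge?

At critical depth, Q² T / (g A³) = 1, i.e. A³/T = Q²/g = 31.3²/9.81 = 99.87.
Trying y = 2.28 m: A³/T = 148.4 — high.
Trying y = 1.51 m: A³/T = 36.94 — low.
Trying y = 2.03 m: A³/T = 99.67 — matches.

y_c = 2.03 m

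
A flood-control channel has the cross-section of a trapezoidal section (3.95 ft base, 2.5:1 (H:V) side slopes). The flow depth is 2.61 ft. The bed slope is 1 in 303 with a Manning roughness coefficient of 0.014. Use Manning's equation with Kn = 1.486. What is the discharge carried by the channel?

With bottom width b = 3.95 ft and side slope z = 2.5: A = (b + zy)y = (3.95 + 2.5×2.61)×2.61 = 27.34 ft²; P = b + 2y√(1+z²) = 3.95 + 2×2.61×2.693 = 18.01 ft.
Hydraulic radius R = A/P = 27.34/18.01 = 1.518 ft.
Manning's equation: Q = (1.486/n) A R^(2/3) S^(1/2) = (1.486/0.014) × 27.34 × 1.518^(2/3) × 0.0033^(1/2) = 220 ft³/s.

Q = 220 ft³/s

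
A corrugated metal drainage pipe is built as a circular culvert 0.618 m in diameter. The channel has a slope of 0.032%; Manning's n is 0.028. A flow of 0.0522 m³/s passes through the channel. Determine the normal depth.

y_n = 0.479 m

Manning's equation rearranged: A R^(2/3) = nQ / (1·√S) = 0.028 × 0.0522 / (√0.00032) = 0.08171.
Try y = 0.347 m: A R^(2/3) = 0.0523 — low.
Try y = 0.575 m: A R^(2/3) = 0.09287 — high.
Try y = 0.479 m: A R^(2/3) = 0.08171 — matches.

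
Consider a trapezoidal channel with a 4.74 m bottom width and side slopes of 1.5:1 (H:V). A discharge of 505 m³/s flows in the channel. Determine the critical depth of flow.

At critical depth, Q² T / (g A³) = 1, i.e. A³/T = Q²/g = 505²/9.81 = 26000.
Trying y = 6.86 m: A³/T = 43290 — over.
Trying y = 5.19 m: A³/T = 13520 — short.
Trying y = 6.08 m: A³/T = 26040 — ≈ 26000.

y_c = 6.08 m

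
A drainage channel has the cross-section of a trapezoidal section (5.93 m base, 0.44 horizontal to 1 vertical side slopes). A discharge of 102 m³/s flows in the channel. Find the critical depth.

At critical depth, Q² T / (g A³) = 1, i.e. A³/T = Q²/g = 102²/9.81 = 1061.
Trying y = 3.62 m: A³/T = 2216 — too large.
Trying y = 2.54 m: A³/T = 702.5 — too small.
Trying y = 2.89 m: A³/T = 1064 — ≈ 1061.

y_c = 2.89 m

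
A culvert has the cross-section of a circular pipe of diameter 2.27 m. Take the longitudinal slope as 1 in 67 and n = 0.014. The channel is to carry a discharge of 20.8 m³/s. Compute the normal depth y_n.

Manning's equation rearranged: A R^(2/3) = nQ / (1·√S) = 0.014 × 20.8 / (√0.01493) = 2.384.
Try y = 1.42 m: A R^(2/3) = 1.985 — low.
Try y = 2.05 m: A R^(2/3) = 2.961 — high.
Try y = 1.62 m: A R^(2/3) = 2.381 — ≈ 2.384.

y_n = 1.62 m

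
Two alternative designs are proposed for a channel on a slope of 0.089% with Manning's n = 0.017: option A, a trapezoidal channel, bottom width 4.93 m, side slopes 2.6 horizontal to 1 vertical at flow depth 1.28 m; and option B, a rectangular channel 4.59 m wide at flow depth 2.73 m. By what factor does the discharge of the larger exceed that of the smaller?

Channel A: With bottom width b = 4.93 m and side slope z = 2.6: A = (b + zy)y = (4.93 + 2.6×1.28)×1.28 = 10.57 m²; P = b + 2y√(1+z²) = 4.93 + 2×1.28×2.786 = 12.06 m. Hydraulic radius R = A/P = 10.57/12.06 = 0.8764 m. Q_A = (1/0.017)·10.57·0.8764^(2/3)·√0.00089 = 16.99 m³/s.
Channel B: Flow area A = b·y = 4.59 × 2.73 = 12.53 m². Wetted perimeter P = b + 2y = 4.59 + 2×2.73 = 10.05 m. Hydraulic radius R = A/P = 12.53/10.05 = 1.247 m. Q_B = (1/0.017)·12.53·1.247^(2/3)·√0.00089 = 25.47 m³/s.
The larger discharge is 25.47 m³/s and the smaller is 16.99 m³/s; the ratio is 1.5.

1.5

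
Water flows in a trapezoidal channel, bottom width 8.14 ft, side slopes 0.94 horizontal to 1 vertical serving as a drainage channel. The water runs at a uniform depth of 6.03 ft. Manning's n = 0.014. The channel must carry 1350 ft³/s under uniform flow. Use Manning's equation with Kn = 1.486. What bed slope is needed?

With bottom width b = 8.14 ft and side slope z = 0.94: A = (b + zy)y = (8.14 + 0.94×6.03)×6.03 = 83.26 ft²; P = b + 2y√(1+z²) = 8.14 + 2×6.03×1.372 = 24.69 ft.
Hydraulic radius R = A/P = 83.26/24.69 = 3.372 ft.
From Manning's equation, S = [nQ / (1.486 A R^(2/3))]² = [0.014 × 1350 / (1.486 × 83.26 × 3.372^(2/3))]² = 0.00461.

S = 0.00461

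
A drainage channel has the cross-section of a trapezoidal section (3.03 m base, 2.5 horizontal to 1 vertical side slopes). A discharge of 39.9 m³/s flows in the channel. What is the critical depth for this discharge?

At critical depth, Q² T / (g A³) = 1, i.e. A³/T = Q²/g = 39.9²/9.81 = 162.3.
Try y = 1.47 m: A³/T = 92.25 — short.
Try y = 1.87 m: A³/T = 241.6 — over.
Try y = 1.69 m: A³/T = 160.6 — matches.

y_c = 1.69 m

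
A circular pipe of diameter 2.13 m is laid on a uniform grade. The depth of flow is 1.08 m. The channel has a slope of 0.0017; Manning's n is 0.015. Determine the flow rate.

For a circular section of diameter D = 2.13 m at depth y = 1.08 m, the central angle is θ = 2 arccos(1 − 2y/D) = 3.17 rad. Then A = (D²/8)(θ − sin θ) = 1.814 m² and P = Dθ/2 = 3.376 m.
Hydraulic radius R = A/P = 1.814/3.376 = 0.5372 m.
Manning's equation: Q = (1/n) A R^(2/3) S^(1/2) = (1/0.015) × 1.814 × 0.5372^(2/3) × 0.0017^(1/2) = 3.29 m³/s.

Q = 3.29 m³/s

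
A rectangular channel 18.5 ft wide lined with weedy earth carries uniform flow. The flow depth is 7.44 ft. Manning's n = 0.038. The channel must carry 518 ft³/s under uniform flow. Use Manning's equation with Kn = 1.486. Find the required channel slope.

Flow area A = b·y = 18.5 × 7.44 = 137.6 ft². Wetted perimeter P = b + 2y = 18.5 + 2×7.44 = 33.38 ft.
Hydraulic radius R = A/P = 137.6/33.38 = 4.123 ft.
From Manning's equation, S = [nQ / (1.486 A R^(2/3))]² = [0.038 × 518 / (1.486 × 137.6 × 4.123^(2/3))]² = 0.0014.

S = 0.0014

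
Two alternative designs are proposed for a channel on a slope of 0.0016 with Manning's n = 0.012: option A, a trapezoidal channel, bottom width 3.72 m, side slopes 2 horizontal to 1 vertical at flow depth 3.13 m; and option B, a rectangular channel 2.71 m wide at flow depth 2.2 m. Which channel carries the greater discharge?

Channel A: With bottom width b = 3.72 m and side slope z = 2: A = (b + zy)y = (3.72 + 2×3.13)×3.13 = 31.24 m²; P = b + 2y√(1+z²) = 3.72 + 2×3.13×2.236 = 17.72 m. Hydraulic radius R = A/P = 31.24/17.72 = 1.763 m. Q_A = (1/0.012)·31.24·1.763^(2/3)·√0.0016 = 152 m³/s.
Channel B: Flow area A = b·y = 2.71 × 2.2 = 5.962 m². Wetted perimeter P = b + 2y = 2.71 + 2×2.2 = 7.11 m. Hydraulic radius R = A/P = 5.962/7.11 = 0.8385 m. Q_B = (1/0.012)·5.962·0.8385^(2/3)·√0.0016 = 17.67 m³/s.
Q_A = 152 m³/s vs Q_B = 17.67 m³/s, so channel A carries more.

channel A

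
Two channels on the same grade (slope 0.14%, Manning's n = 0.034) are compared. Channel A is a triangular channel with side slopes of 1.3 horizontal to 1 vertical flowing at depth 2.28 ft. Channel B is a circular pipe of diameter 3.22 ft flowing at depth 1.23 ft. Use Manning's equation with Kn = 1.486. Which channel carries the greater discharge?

Channel A: For a triangular section with side slope z = 1.3: A = zy² = 1.3×2.28² = 6.758 ft²; P = 2y√(1+z²) = 2×2.28×1.64 = 7.479 ft. Hydraulic radius R = A/P = 6.758/7.479 = 0.9036 ft. Q_A = (1.486/0.034)·6.758·0.9036^(2/3)·√0.0014 = 10.33 ft³/s.
Channel B: For a circular section of diameter D = 3.22 ft at depth y = 1.23 ft, the central angle is θ = 2 arccos(1 − 2y/D) = 2.665 rad. Then A = (D²/8)(θ − sin θ) = 2.86 ft² and P = Dθ/2 = 4.291 ft. Hydraulic radius R = A/P = 2.86/4.291 = 0.6664 ft. Q_B = (1.486/0.034)·2.86·0.6664^(2/3)·√0.0014 = 3.568 ft³/s.
Q_A = 10.33 ft³/s vs Q_B = 3.568 ft³/s, so channel A carries more.

channel A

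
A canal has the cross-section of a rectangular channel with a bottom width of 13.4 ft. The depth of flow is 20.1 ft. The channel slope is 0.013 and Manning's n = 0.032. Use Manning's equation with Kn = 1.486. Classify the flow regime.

Flow area A = b·y = 13.4 × 20.1 = 269.3 ft². Wetted perimeter P = b + 2y = 13.4 + 2×20.1 = 53.6 ft.
Hydraulic radius R = A/P = 269.3/53.6 = 5.025 ft.
V = (1.486/n) R^(2/3) √S = (1.486/0.032) × 5.025^(2/3) × √0.013 = 15.53 ft/s. Hydraulic depth D_h = A/T = 269.3/13.4 = 20.1 ft.
Froude number Fr = V/√(g·D_h) = 15.53/√(32.2×20.1) = 0.611, which is less than 1, so the flow is subcritical.

subcritical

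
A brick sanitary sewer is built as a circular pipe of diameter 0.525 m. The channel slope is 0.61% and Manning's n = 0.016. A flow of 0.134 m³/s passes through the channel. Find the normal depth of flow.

y_n = 0.26 m

Manning's equation rearranged: A R^(2/3) = nQ / (1·√S) = 0.016 × 0.134 / (√0.0061) = 0.02745.
Trying y = 0.214 m: A R^(2/3) = 0.0195 — too small.
Trying y = 0.314 m: A R^(2/3) = 0.03738 — too large.
Trying y = 0.26 m: A R^(2/3) = 0.0275 — close enough.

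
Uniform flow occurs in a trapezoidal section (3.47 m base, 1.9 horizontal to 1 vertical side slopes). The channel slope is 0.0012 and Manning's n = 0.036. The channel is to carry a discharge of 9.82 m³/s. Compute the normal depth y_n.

Manning's equation rearranged: A R^(2/3) = nQ / (1·√S) = 0.036 × 9.82 / (√0.0012) = 10.21.
At y = 1.22 m: A R^(2/3) = 6.14 — too small.
At y = 1.91 m: A R^(2/3) = 14.98 — too large.
At y = 1.58 m: A R^(2/3) = 10.21 — matches.

y_n = 1.58 m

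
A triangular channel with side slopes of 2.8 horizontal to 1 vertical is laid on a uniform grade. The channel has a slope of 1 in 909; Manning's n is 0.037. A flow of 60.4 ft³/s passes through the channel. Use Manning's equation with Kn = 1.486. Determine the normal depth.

y_n = 3.43 ft

Manning's equation rearranged: A R^(2/3) = nQ / (1.486·√S) = 0.037 × 60.4 / (1.486 × √0.0011) = 45.34.
At y = 3.75 ft: A R^(2/3) = 57.52 — over.
At y = 3.05 ft: A R^(2/3) = 33.16 — short.
At y = 3.43 ft: A R^(2/3) = 45.35 — matches.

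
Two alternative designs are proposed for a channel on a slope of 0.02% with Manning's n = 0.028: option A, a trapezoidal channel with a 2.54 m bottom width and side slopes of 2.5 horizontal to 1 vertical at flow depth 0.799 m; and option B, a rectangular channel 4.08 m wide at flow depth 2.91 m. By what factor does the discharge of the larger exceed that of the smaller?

Channel A: With bottom width b = 2.54 m and side slope z = 2.5: A = (b + zy)y = (2.54 + 2.5×0.799)×0.799 = 3.625 m²; P = b + 2y√(1+z²) = 2.54 + 2×0.799×2.693 = 6.843 m. Hydraulic radius R = A/P = 3.625/6.843 = 0.5298 m. Q_A = (1/0.028)·3.625·0.5298^(2/3)·√0.0002 = 1.199 m³/s.
Channel B: Flow area A = b·y = 4.08 × 2.91 = 11.87 m². Wetted perimeter P = b + 2y = 4.08 + 2×2.91 = 9.9 m. Hydraulic radius R = A/P = 11.87/9.9 = 1.199 m. Q_B = (1/0.028)·11.87·1.199^(2/3)·√0.0002 = 6.769 m³/s.
The larger discharge is 6.769 m³/s and the smaller is 1.199 m³/s; the ratio is 5.65.

5.65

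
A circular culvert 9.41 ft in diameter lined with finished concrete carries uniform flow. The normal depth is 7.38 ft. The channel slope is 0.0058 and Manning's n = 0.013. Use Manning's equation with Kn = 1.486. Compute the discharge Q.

Q = 1030 ft³/s

For a circular section of diameter D = 9.41 ft at depth y = 7.38 ft, the central angle is θ = 2 arccos(1 − 2y/D) = 4.351 rad. Then A = (D²/8)(θ − sin θ) = 58.51 ft² and P = Dθ/2 = 20.47 ft.
Hydraulic radius R = A/P = 58.51/20.47 = 2.858 ft.
Manning's equation: Q = (1.486/n) A R^(2/3) S^(1/2) = (1.486/0.013) × 58.51 × 2.858^(2/3) × 0.0058^(1/2) = 1030 ft³/s.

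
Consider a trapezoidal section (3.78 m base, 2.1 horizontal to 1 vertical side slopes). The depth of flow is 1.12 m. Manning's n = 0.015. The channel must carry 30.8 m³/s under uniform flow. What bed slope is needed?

With bottom width b = 3.78 m and side slope z = 2.1: A = (b + zy)y = (3.78 + 2.1×1.12)×1.12 = 6.868 m²; P = b + 2y√(1+z²) = 3.78 + 2×1.12×2.326 = 8.99 m.
Hydraulic radius R = A/P = 6.868/8.99 = 0.7639 m.
From Manning's equation, S = [nQ / (1 A R^(2/3))]² = [0.015 × 30.8 / (1 × 6.868 × 0.7639^(2/3))]² = 0.00648.

S = 0.00648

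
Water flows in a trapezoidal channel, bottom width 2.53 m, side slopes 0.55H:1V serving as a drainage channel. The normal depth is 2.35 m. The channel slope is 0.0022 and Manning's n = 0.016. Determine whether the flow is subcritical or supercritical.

With bottom width b = 2.53 m and side slope z = 0.55: A = (b + zy)y = (2.53 + 0.55×2.35)×2.35 = 8.983 m²; P = b + 2y√(1+z²) = 2.53 + 2×2.35×1.141 = 7.894 m.
Hydraulic radius R = A/P = 8.983/7.894 = 1.138 m.
V = (1/n) R^(2/3) √S = (1/0.016) × 1.138^(2/3) × √0.0022 = 3.195 m/s. Hydraulic depth D_h = A/T = 8.983/5.115 = 1.756 m.
Froude number Fr = V/√(g·D_h) = 3.195/√(9.81×1.756) = 0.77, which is less than 1, so the flow is subcritical.

subcritical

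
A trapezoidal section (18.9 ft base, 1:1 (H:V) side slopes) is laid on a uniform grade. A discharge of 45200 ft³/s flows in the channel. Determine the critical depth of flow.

At critical depth, Q² T / (g A³) = 1, i.e. A³/T = Q²/g = 45200²/32.2 = 63450000.
At y = 42.2 ft: A³/T = 165900000 — high.
At y = 27.8 ft: A³/T = 29370000 — low.
At y = 33.6 ft: A³/T = 63750000 — ≈ 63450000.

y_c = 33.6 ft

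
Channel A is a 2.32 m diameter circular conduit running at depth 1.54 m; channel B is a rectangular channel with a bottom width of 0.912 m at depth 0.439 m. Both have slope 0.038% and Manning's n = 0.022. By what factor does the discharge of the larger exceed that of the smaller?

15.5

Channel A: For a circular section of diameter D = 2.32 m at depth y = 1.54 m, the central angle is θ = 2 arccos(1 − 2y/D) = 3.809 rad. Then A = (D²/8)(θ − sin θ) = 2.979 m² and P = Dθ/2 = 4.419 m. Hydraulic radius R = A/P = 2.979/4.419 = 0.6743 m. Q_A = (1/0.022)·2.979·0.6743^(2/3)·√0.00038 = 2.03 m³/s.
Channel B: Flow area A = b·y = 0.912 × 0.439 = 0.4004 m². Wetted perimeter P = b + 2y = 0.912 + 2×0.439 = 1.79 m. Hydraulic radius R = A/P = 0.4004/1.79 = 0.2237 m. Q_B = (1/0.022)·0.4004·0.2237^(2/3)·√0.00038 = 0.1307 m³/s.
The larger discharge is 2.03 m³/s and the smaller is 0.1307 m³/s; the ratio is 15.5.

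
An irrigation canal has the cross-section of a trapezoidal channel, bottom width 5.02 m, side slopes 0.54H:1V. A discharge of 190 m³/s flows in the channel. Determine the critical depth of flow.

At critical depth, Q² T / (g A³) = 1, i.e. A³/T = Q²/g = 190²/9.81 = 3680.
Trying y = 3.43 m: A³/T = 1501 — short.
Trying y = 4.45 m: A³/T = 3668 — close enough.

y_c = 4.45 m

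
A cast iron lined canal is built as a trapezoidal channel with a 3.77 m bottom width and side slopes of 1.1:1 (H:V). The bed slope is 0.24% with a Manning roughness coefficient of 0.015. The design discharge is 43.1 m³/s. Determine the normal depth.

y_n = 1.96 m

Manning's equation rearranged: A R^(2/3) = nQ / (1·√S) = 0.015 × 43.1 / (√0.0024) = 13.2.
Try y = 1.38 m: A R^(2/3) = 6.937 — low.
Try y = 2.39 m: A R^(2/3) = 19.2 — high.
Try y = 1.96 m: A R^(2/3) = 13.19 — close enough.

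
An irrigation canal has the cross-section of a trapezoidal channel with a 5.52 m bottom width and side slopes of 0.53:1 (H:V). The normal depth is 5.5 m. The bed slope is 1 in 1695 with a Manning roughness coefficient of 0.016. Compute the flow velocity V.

V = 2.86 m/s

With bottom width b = 5.52 m and side slope z = 0.53: A = (b + zy)y = (5.52 + 0.53×5.5)×5.5 = 46.39 m²; P = b + 2y√(1+z²) = 5.52 + 2×5.5×1.132 = 17.97 m.
Hydraulic radius R = A/P = 46.39/17.97 = 2.582 m.
From Manning's equation, V = (1/n) R^(2/3) S^(1/2) = (1/0.016) × 2.582^(2/3) × 0.00059^(1/2) = 2.86 m/s.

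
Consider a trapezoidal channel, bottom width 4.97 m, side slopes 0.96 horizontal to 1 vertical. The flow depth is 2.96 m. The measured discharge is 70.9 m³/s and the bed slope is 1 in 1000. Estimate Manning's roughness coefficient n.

n = 0.015

With bottom width b = 4.97 m and side slope z = 0.96: A = (b + zy)y = (4.97 + 0.96×2.96)×2.96 = 23.12 m²; P = b + 2y√(1+z²) = 4.97 + 2×2.96×1.386 = 13.18 m.
Hydraulic radius R = A/P = 23.12/13.18 = 1.755 m.
Rearranging Manning's equation: n = (1/Q) A R^(2/3) S^(1/2) = (1/70.9) × 23.12 × 1.755^(2/3) × √0.001 = 0.015.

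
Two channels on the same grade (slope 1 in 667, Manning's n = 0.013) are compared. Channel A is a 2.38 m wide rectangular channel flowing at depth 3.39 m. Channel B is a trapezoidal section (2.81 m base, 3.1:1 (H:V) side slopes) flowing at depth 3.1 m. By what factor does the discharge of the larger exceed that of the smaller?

Channel A: Flow area A = b·y = 2.38 × 3.39 = 8.068 m². Wetted perimeter P = b + 2y = 2.38 + 2×3.39 = 9.16 m. Hydraulic radius R = A/P = 8.068/9.16 = 0.8808 m. Q_A = (1/0.013)·8.068·0.8808^(2/3)·√0.001499 = 22.08 m³/s.
Channel B: With bottom width b = 2.81 m and side slope z = 3.1: A = (b + zy)y = (2.81 + 3.1×3.1)×3.1 = 38.5 m²; P = b + 2y√(1+z²) = 2.81 + 2×3.1×3.257 = 23.01 m. Hydraulic radius R = A/P = 38.5/23.01 = 1.674 m. Q_B = (1/0.013)·38.5·1.674^(2/3)·√0.001499 = 161.7 m³/s.
The larger discharge is 161.7 m³/s and the smaller is 22.08 m³/s; the ratio is 7.32.

7.32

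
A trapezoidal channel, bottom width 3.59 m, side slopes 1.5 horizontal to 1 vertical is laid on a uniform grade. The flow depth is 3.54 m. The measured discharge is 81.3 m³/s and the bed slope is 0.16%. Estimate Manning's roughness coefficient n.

With bottom width b = 3.59 m and side slope z = 1.5: A = (b + zy)y = (3.59 + 1.5×3.54)×3.54 = 31.51 m²; P = b + 2y√(1+z²) = 3.59 + 2×3.54×1.803 = 16.35 m.
Hydraulic radius R = A/P = 31.51/16.35 = 1.927 m.
Rearranging Manning's equation: n = (1/Q) A R^(2/3) S^(1/2) = (1/81.3) × 31.51 × 1.927^(2/3) × √0.0016 = 0.024.

n = 0.024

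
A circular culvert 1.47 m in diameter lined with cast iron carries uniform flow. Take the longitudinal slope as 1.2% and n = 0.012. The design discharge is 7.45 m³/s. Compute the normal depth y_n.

Manning's equation rearranged: A R^(2/3) = nQ / (1·√S) = 0.012 × 7.45 / (√0.012) = 0.8161.
Try y = 1.32 m: A R^(2/3) = 0.9272 — too large.
Try y = 0.954 m: A R^(2/3) = 0.6572 — too small.
Try y = 1.13 m: A R^(2/3) = 0.8165 — matches.

y_n = 1.13 m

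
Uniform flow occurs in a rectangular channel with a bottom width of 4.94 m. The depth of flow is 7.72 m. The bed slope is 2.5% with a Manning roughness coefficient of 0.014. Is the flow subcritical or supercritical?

supercritical

Flow area A = b·y = 4.94 × 7.72 = 38.14 m². Wetted perimeter P = b + 2y = 4.94 + 2×7.72 = 20.38 m.
Hydraulic radius R = A/P = 38.14/20.38 = 1.871 m.
V = (1/n) R^(2/3) √S = (1/0.014) × 1.871^(2/3) × √0.025 = 17.15 m/s. Hydraulic depth D_h = A/T = 38.14/4.94 = 7.72 m.
Froude number Fr = V/√(g·D_h) = 17.15/√(9.81×7.72) = 1.97, which is greater than 1, so the flow is supercritical.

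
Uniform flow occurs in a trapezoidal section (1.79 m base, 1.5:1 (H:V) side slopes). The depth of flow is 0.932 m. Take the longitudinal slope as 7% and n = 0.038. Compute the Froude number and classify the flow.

With bottom width b = 1.79 m and side slope z = 1.5: A = (b + zy)y = (1.79 + 1.5×0.932)×0.932 = 2.971 m²; P = b + 2y√(1+z²) = 1.79 + 2×0.932×1.803 = 5.15 m.
Hydraulic radius R = A/P = 2.971/5.15 = 0.5769 m.
V = (1/n) R^(2/3) √S = (1/0.038) × 0.5769^(2/3) × √0.07 = 4.825 m/s. Hydraulic depth D_h = A/T = 2.971/4.586 = 0.6479 m.
Froude number Fr = V/√(g·D_h) = 4.825/√(9.81×0.6479) = 1.91, which is greater than 1, so the flow is supercritical.

supercritical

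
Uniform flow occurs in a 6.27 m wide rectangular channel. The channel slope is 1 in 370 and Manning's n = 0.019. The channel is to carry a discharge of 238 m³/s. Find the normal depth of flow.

y_n = 8.06 m

Manning's equation rearranged: A R^(2/3) = nQ / (1·√S) = 0.019 × 238 / (√0.002703) = 86.98.
At y = 9.86 m: A R^(2/3) = 110.2 — over.
At y = 6.92 m: A R^(2/3) = 72.45 — short.
At y = 8.06 m: A R^(2/3) = 86.96 — ≈ 86.98.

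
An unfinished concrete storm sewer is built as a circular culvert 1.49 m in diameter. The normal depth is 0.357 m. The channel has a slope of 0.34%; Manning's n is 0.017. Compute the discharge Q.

Q = 0.39 m³/s

For a circular section of diameter D = 1.49 m at depth y = 0.357 m, the central angle is θ = 2 arccos(1 − 2y/D) = 2.046 rad. Then A = (D²/8)(θ − sin θ) = 0.321 m² and P = Dθ/2 = 1.524 m.
Hydraulic radius R = A/P = 0.321/1.524 = 0.2106 m.
Manning's equation: Q = (1/n) A R^(2/3) S^(1/2) = (1/0.017) × 0.321 × 0.2106^(2/3) × 0.0034^(1/2) = 0.39 m³/s.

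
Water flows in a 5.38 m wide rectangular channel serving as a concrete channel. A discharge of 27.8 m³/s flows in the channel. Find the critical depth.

For a rectangular channel, critical depth y_c = (q²/g)^(1/3) where q = Q/b = 27.8/5.38 = 5.167 m²/s.
So y_c = (5.167²/9.81)^(1/3) = 1.4 m.

y_c = 1.4 m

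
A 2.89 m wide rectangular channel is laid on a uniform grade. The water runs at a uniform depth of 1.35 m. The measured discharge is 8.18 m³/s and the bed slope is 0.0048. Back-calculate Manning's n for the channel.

Flow area A = b·y = 2.89 × 1.35 = 3.902 m². Wetted perimeter P = b + 2y = 2.89 + 2×1.35 = 5.59 m.
Hydraulic radius R = A/P = 3.902/5.59 = 0.6979 m.
Rearranging Manning's equation: n = (1/Q) A R^(2/3) S^(1/2) = (1/8.18) × 3.902 × 0.6979^(2/3) × √0.0048 = 0.026.

n = 0.026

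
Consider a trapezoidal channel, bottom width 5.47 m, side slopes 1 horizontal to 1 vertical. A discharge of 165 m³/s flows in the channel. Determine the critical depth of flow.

y_c = 3.61 m

At critical depth, Q² T / (g A³) = 1, i.e. A³/T = Q²/g = 165²/9.81 = 2775.
At y = 3.2 m: A³/T = 1799 — too small.
At y = 3.61 m: A³/T = 2775 — ≈ 2775.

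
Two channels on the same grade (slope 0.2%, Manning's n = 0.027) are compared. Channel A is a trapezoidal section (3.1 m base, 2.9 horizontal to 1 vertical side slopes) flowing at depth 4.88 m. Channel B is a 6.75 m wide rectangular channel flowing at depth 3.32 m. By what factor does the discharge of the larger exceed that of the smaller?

Channel A: With bottom width b = 3.1 m and side slope z = 2.9: A = (b + zy)y = (3.1 + 2.9×4.88)×4.88 = 84.19 m²; P = b + 2y√(1+z²) = 3.1 + 2×4.88×3.068 = 33.04 m. Hydraulic radius R = A/P = 84.19/33.04 = 2.548 m. Q_A = (1/0.027)·84.19·2.548^(2/3)·√0.002 = 260.2 m³/s.
Channel B: Flow area A = b·y = 6.75 × 3.32 = 22.41 m². Wetted perimeter P = b + 2y = 6.75 + 2×3.32 = 13.39 m. Hydraulic radius R = A/P = 22.41/13.39 = 1.674 m. Q_B = (1/0.027)·22.41·1.674^(2/3)·√0.002 = 52.32 m³/s.
The larger discharge is 260.2 m³/s and the smaller is 52.32 m³/s; the ratio is 4.97.

4.97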